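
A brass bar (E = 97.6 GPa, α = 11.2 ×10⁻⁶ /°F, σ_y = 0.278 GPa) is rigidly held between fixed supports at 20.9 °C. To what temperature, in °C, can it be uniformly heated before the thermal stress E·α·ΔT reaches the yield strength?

α = 11.2×10⁻⁶/°F × 9/5 = 20.2×10⁻⁶/K.
σ_y = 0.278 GPa = 278.0 MPa.
E·α·ΔT = 278.0 MPa ⇒ ΔT = 278.0 / (97.60×10³ × 20.2×10⁻⁶) = 141.3 K.
T = 20.9 + 141.3 = 162.2 °C.

162 °C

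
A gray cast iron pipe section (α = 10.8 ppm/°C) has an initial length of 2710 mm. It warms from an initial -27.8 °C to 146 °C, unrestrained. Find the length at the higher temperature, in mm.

2715.1 mm

ΔT = 146 − (-27.8) = 173.8 K.
ΔL = α·L₀·ΔT = 10.8×10⁻⁶ × 2710 mm × 173.8 K = 5.09 mm.
L = L₀ + ΔL = 2710 + 5.09 = 2715.1 mm.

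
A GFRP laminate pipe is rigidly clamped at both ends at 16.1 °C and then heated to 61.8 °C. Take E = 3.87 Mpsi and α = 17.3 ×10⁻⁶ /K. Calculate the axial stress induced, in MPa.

21.1 MPa

E = 3.87 Mpsi = 26.68 GPa.
ΔT = 45.70 K. Constrained thermal stress σ = E·α·ΔT = 26.68×10³ MPa × 17.3×10⁻⁶ × 45.70 = 21.1 MPa (compressive).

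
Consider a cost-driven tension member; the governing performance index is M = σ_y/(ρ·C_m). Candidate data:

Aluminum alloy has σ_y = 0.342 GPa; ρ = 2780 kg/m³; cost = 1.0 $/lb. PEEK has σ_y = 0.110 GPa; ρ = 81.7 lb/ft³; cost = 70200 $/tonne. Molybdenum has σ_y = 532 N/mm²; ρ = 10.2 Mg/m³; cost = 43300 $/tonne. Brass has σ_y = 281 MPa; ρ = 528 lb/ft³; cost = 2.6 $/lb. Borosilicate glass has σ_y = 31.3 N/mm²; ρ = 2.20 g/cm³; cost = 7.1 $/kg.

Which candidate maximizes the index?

In SI units:
  aluminum alloy: σ_y = 342.0 MPa, ρ = 2780 kg/m³, cost = 2.205 $/kg
  PEEK: σ_y = 110.0 MPa, ρ = 1309 kg/m³, cost = 70.20 $/kg
  molybdenum: σ_y = 532.0 MPa, ρ = 10200 kg/m³, cost = 43.30 $/kg
  brass: σ_y = 281.0 MPa, ρ = 8458 kg/m³, cost = 5.732 $/kg
  borosilicate glass: σ_y = 31.30 MPa, ρ = 2200 kg/m³, cost = 7.100 $/kg
  aluminum alloy: M = 55.8 kN·m per $
  brass: M = 5.80 kN·m per $
  borosilicate glass: M = 2.00 kN·m per $
  molybdenum: M = 1.20 kN·m per $
  PEEK: M = 1.20 kN·m per $
Aluminum alloy has the largest M.

aluminum alloy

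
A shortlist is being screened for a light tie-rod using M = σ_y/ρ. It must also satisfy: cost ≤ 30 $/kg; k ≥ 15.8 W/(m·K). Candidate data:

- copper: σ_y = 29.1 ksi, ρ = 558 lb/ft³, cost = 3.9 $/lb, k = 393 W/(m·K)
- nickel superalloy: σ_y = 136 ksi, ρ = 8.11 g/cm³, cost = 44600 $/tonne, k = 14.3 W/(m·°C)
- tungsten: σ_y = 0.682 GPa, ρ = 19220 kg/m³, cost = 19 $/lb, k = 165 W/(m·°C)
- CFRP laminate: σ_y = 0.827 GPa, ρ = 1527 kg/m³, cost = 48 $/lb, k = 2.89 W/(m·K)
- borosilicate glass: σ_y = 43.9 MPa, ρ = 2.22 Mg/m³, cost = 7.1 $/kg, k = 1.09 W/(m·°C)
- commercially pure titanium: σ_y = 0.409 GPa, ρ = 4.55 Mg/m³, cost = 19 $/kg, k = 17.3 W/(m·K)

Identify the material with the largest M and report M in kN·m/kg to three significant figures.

Screen on constraints: cost ≤ 30 $/kg; k ≥ 15.8 W/(m·K). Survivors: copper, commercially pure titanium.
Normalizing units and computing the index:
  copper: σ_y = 200.6 MPa, ρ = 8938 kg/m³
  commercially pure titanium: σ_y = 409.0 MPa, ρ = 4550 kg/m³
  commercially pure titanium: M = 89.9 kN·m/kg
  copper: M = 22.4 kN·m/kg
Highest index: commercially pure titanium.

commercially pure titanium, M = 89.9 kN·m/kg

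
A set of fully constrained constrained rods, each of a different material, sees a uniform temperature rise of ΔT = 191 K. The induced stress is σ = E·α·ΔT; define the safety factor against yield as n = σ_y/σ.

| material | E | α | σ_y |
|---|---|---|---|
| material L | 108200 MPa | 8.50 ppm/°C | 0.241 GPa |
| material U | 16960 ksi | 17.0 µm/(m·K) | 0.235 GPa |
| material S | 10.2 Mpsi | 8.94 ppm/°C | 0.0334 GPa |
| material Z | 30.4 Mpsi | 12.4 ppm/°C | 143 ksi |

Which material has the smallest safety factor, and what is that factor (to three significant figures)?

With everything in SI (GPa, ×10⁻⁶/K, MPa):
  material L: E = 108.2, α = 8.50, σ_y = 241.0 → σ = 176 MPa, n = 1.37
  material U: E = 116.9, α = 17.0, σ_y = 235.0 → σ = 380 MPa, n = 0.619
  material S: E = 70.33, α = 8.94, σ_y = 33.40 → σ = 120 MPa, n = 0.278
  material Z: E = 209.6, α = 12.4, σ_y = 986.0 → σ = 496 MPa, n = 1.99
Material S has the lowest safety factor, n = 0.278.

material S, n = 0.278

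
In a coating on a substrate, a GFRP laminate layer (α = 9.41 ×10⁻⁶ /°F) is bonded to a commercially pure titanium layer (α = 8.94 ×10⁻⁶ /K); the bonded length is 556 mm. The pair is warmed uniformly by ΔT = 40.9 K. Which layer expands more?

GFRP laminate

GFRP laminate: α = 9.41×10⁻⁶/°F × 9/5 = 16.9×10⁻⁶/K.
α(GFRP laminate) = 16.9×10⁻⁶/K vs α(commercially pure titanium) = 8.94×10⁻⁶/K.
Higher α expands more for the same ΔT: GFRP laminate.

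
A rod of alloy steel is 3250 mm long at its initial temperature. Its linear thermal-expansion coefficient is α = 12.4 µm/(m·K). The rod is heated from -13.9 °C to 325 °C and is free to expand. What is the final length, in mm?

3263.7 mm

ΔT = 325 − (-13.9) = 338.9 K.
ΔL = α·L₀·ΔT = 12.4×10⁻⁶ × 3250 mm × 338.9 K = 13.7 mm.
L = L₀ + ΔL = 3250 + 13.7 = 3263.7 mm.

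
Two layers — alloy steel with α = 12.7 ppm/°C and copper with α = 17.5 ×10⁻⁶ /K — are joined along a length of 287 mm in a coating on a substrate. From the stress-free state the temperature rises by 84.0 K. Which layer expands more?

copper

α(alloy steel) = 12.7×10⁻⁶/K vs α(copper) = 17.5×10⁻⁶/K.
Higher α expands more for the same ΔT: copper.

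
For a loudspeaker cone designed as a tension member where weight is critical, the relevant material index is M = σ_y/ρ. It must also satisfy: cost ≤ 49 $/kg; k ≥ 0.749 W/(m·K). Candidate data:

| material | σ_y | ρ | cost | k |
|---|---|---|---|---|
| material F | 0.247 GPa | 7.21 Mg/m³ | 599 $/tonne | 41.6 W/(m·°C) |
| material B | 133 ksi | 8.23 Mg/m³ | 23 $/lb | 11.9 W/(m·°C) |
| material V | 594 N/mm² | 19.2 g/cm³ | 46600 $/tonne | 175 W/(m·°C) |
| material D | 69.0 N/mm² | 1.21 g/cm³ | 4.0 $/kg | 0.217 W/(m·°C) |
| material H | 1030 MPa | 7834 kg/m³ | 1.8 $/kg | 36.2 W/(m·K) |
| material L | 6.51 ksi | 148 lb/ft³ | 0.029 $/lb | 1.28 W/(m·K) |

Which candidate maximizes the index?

Screen on constraints: cost ≤ 49 $/kg; k ≥ 0.749 W/(m·K). Survivors: material F, material V, material H, material L.
Convert each candidate to consistent units, then evaluate M:
  material F: σ_y = 247.0 MPa, ρ = 7210 kg/m³
  material V: σ_y = 594.0 MPa, ρ = 19200 kg/m³
  material H: σ_y = 1030 MPa, ρ = 7834 kg/m³
  material L: σ_y = 44.88 MPa, ρ = 2371 kg/m³
  material H: M = 131 kN·m/kg
  material F: M = 34.3 kN·m/kg
  material V: M = 30.9 kN·m/kg
  material L: M = 18.9 kN·m/kg
Highest index: material H.

material H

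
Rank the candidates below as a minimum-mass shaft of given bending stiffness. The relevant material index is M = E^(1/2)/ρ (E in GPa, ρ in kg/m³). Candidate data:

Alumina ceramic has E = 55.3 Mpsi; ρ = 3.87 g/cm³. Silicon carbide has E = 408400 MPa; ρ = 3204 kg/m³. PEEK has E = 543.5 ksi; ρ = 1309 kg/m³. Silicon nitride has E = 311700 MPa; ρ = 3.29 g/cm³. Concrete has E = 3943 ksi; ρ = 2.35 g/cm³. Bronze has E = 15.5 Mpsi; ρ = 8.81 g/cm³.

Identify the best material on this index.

silicon carbide

Normalizing units and computing the index:
  alumina ceramic: E = 381.3 GPa, ρ = 3870 kg/m³
  silicon carbide: E = 408.4 GPa, ρ = 3204 kg/m³
  PEEK: E = 3.747 GPa, ρ = 1309 kg/m³
  silicon nitride: E = 311.7 GPa, ρ = 3290 kg/m³
  concrete: E = 27.19 GPa, ρ = 2350 kg/m³
  bronze: E = 106.9 GPa, ρ = 8810 kg/m³
  silicon carbide: M = 6.31×10⁻³
  silicon nitride: M = 5.37×10⁻³
  alumina ceramic: M = 5.05×10⁻³
  concrete: M = 2.22×10⁻³
  PEEK: M = 1.48×10⁻³
  bronze: M = 1.17×10⁻³
Highest index: silicon carbide.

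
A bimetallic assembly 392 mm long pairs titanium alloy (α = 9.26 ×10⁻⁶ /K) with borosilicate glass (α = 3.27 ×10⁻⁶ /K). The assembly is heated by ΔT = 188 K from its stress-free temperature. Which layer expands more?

titanium alloy

α(titanium alloy) = 9.26×10⁻⁶/K vs α(borosilicate glass) = 3.27×10⁻⁶/K.
Higher α expands more for the same ΔT: titanium alloy.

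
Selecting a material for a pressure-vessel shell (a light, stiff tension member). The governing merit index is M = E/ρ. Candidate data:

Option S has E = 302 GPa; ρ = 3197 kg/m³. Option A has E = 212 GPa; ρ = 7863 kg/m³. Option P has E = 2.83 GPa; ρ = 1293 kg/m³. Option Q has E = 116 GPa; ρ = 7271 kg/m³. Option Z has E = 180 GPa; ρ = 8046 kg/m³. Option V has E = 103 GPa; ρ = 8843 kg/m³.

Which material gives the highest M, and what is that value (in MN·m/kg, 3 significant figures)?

Per-candidate index values:
  option S: M = 94.5 MN·m/kg
  option A: M = 27.0 MN·m/kg
  option Z: M = 22.4 MN·m/kg
  option Q: M = 16.0 MN·m/kg
  option V: M = 11.6 MN·m/kg
  option P: M = 2.19 MN·m/kg
The maximum is for option S.

option S, M = 94.5 MN·m/kg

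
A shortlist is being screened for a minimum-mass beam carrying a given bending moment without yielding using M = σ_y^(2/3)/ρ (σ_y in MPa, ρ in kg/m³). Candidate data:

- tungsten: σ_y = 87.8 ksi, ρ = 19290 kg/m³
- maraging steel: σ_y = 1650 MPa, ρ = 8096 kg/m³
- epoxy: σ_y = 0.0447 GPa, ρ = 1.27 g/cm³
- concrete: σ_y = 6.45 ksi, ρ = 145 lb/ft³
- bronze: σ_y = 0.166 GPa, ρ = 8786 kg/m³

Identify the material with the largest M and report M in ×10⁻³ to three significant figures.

maraging steel, M = 17.2×10⁻³

Normalizing units and computing the index:
  tungsten: σ_y = 605.4 MPa, ρ = 19290 kg/m³
  maraging steel: σ_y = 1650 MPa, ρ = 8096 kg/m³
  epoxy: σ_y = 44.70 MPa, ρ = 1270 kg/m³
  concrete: σ_y = 44.47 MPa, ρ = 2323 kg/m³
  bronze: σ_y = 166.0 MPa, ρ = 8786 kg/m³
  maraging steel: M = 17.2×10⁻³
  epoxy: M = 9.92×10⁻³
  concrete: M = 5.40×10⁻³
  tungsten: M = 3.71×10⁻³
  bronze: M = 3.44×10⁻³
Maraging steel has the largest M.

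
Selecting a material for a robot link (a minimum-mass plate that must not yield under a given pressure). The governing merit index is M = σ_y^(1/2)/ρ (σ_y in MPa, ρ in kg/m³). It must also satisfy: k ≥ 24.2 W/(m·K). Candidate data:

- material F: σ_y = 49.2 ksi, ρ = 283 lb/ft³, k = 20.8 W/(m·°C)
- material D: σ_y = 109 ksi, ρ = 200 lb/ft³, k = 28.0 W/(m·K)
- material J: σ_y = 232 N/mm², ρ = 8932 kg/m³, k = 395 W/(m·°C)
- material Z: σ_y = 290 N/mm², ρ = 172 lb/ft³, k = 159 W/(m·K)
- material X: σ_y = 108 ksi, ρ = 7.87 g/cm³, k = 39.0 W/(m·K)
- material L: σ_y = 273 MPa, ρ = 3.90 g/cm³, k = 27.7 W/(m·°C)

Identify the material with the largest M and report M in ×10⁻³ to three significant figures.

material D, M = 8.56×10⁻³

Screen on constraints: k ≥ 24.2 W/(m·K). Survivors: material D, material J, material Z, material X, material L.
After converting to SI:
  material D: σ_y = 751.5 MPa, ρ = 3204 kg/m³
  material J: σ_y = 232.0 MPa, ρ = 8932 kg/m³
  material Z: σ_y = 290.0 MPa, ρ = 2755 kg/m³
  material X: σ_y = 744.6 MPa, ρ = 7870 kg/m³
  material L: σ_y = 273.0 MPa, ρ = 3900 kg/m³
  material D: M = 8.56×10⁻³
  material Z: M = 6.18×10⁻³
  material L: M = 4.24×10⁻³
  material X: M = 3.47×10⁻³
  material J: M = 1.71×10⁻³
Material D ranks first.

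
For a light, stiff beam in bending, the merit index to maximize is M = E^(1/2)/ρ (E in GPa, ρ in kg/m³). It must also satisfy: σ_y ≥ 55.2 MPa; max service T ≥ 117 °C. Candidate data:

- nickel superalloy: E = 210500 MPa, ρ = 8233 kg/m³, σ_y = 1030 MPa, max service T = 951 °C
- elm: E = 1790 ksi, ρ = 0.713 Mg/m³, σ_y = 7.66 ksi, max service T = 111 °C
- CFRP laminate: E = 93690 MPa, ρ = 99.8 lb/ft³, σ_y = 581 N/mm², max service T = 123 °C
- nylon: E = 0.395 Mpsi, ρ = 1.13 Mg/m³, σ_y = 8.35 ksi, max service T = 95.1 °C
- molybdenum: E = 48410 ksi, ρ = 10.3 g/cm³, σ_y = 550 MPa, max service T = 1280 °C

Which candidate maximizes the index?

Screen on constraints: σ_y ≥ 55.2 MPa; max service T ≥ 117 °C. Survivors: nickel superalloy, CFRP laminate, molybdenum.
Putting every candidate on a common basis:
  nickel superalloy: E = 210.5 GPa, ρ = 8233 kg/m³
  CFRP laminate: E = 93.69 GPa, ρ = 1599 kg/m³
  molybdenum: E = 333.8 GPa, ρ = 10300 kg/m³
  CFRP laminate: M = 6.05×10⁻³
  molybdenum: M = 1.77×10⁻³
  nickel superalloy: M = 1.76×10⁻³
The maximum is for CFRP laminate.

CFRP laminate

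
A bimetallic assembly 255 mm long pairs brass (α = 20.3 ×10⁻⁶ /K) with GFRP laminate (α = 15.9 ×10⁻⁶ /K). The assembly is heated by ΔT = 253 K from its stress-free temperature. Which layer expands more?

α(brass) = 20.3×10⁻⁶/K vs α(GFRP laminate) = 15.9×10⁻⁶/K.
Higher α expands more for the same ΔT: brass.

brass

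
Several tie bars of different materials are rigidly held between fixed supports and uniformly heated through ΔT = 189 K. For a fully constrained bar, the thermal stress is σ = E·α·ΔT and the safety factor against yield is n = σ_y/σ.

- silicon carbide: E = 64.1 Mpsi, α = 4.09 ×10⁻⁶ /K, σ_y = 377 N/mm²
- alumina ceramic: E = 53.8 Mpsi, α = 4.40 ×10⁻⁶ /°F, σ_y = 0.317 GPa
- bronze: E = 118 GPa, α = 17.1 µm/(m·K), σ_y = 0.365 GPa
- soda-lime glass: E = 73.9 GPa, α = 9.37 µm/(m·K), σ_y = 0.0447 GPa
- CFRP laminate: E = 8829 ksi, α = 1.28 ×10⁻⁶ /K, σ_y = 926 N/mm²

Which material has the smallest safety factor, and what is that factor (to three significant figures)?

soda-lime glass, n = 0.342

Converting E to GPa, α to ×10⁻⁶/K, σ_y to MPa, then σ and n for each:
  silicon carbide: E = 442.0, α = 4.09, σ_y = 377.0 → σ = 342 MPa, n = 1.10
  alumina ceramic: E = 370.9, α = 7.92, σ_y = 317.0 → σ = 555 MPa, n = 0.571
  bronze: E = 118.0, α = 17.1, σ_y = 365.0 → σ = 381 MPa, n = 0.957
  soda-lime glass: E = 73.90, α = 9.37, σ_y = 44.70 → σ = 131 MPa, n = 0.342
  CFRP laminate: E = 60.87, α = 1.28, σ_y = 926.0 → σ = 14.7 MPa, n = 62.9
Smallest n: soda-lime glass with n = 0.342.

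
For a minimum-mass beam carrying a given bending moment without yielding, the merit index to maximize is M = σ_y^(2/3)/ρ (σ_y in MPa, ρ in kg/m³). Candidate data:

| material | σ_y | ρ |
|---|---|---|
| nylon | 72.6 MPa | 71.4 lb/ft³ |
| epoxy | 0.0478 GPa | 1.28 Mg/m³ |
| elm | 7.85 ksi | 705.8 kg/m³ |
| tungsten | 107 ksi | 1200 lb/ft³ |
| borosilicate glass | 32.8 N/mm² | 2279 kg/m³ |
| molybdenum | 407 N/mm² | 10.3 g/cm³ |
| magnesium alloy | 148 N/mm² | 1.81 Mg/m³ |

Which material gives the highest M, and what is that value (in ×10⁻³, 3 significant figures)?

elm, M = 20.3×10⁻³

In SI units:
  nylon: σ_y = 72.60 MPa, ρ = 1144 kg/m³
  epoxy: σ_y = 47.80 MPa, ρ = 1280 kg/m³
  elm: σ_y = 54.12 MPa, ρ = 705.8 kg/m³
  tungsten: σ_y = 737.7 MPa, ρ = 19220 kg/m³
  borosilicate glass: σ_y = 32.80 MPa, ρ = 2279 kg/m³
  molybdenum: σ_y = 407.0 MPa, ρ = 10300 kg/m³
  magnesium alloy: σ_y = 148.0 MPa, ρ = 1810 kg/m³
  elm: M = 20.3×10⁻³
  magnesium alloy: M = 15.5×10⁻³
  nylon: M = 15.2×10⁻³
  epoxy: M = 10.3×10⁻³
  molybdenum: M = 5.33×10⁻³
  borosilicate glass: M = 4.50×10⁻³
  tungsten: M = 4.25×10⁻³
Highest index: elm.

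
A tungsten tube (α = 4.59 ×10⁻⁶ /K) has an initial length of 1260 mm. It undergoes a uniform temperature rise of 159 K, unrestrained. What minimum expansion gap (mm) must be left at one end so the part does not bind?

0.920 mm

ΔL = α·L₀·ΔT = 4.59×10⁻⁶ × 1260 mm × 159.0 K = 0.920 mm.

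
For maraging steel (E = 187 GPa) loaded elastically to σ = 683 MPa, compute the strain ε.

3.65×10⁻³

ε = σ/E = 683 / 187000 = 3.65×10⁻³.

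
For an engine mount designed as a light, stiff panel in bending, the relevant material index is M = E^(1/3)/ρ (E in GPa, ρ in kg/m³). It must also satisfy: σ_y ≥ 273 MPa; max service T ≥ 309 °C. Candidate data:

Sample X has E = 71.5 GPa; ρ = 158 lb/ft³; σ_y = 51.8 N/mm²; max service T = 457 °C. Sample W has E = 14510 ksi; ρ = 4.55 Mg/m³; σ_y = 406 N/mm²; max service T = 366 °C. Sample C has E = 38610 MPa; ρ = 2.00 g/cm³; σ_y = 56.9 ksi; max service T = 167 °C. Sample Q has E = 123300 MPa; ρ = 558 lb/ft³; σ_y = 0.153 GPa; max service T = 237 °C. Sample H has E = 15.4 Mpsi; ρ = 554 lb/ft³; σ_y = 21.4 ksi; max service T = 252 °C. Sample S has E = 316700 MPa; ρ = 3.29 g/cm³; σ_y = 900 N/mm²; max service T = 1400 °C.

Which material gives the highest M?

Screen on constraints: σ_y ≥ 273 MPa; max service T ≥ 309 °C. Survivors: sample W, sample S.
Normalizing units and computing the index:
  sample W: E = 100.0 GPa, ρ = 4550 kg/m³
  sample S: E = 316.7 GPa, ρ = 3290 kg/m³
  sample S: M = 2.07×10⁻³
  sample W: M = 1.02×10⁻³
Sample S ranks first.

sample S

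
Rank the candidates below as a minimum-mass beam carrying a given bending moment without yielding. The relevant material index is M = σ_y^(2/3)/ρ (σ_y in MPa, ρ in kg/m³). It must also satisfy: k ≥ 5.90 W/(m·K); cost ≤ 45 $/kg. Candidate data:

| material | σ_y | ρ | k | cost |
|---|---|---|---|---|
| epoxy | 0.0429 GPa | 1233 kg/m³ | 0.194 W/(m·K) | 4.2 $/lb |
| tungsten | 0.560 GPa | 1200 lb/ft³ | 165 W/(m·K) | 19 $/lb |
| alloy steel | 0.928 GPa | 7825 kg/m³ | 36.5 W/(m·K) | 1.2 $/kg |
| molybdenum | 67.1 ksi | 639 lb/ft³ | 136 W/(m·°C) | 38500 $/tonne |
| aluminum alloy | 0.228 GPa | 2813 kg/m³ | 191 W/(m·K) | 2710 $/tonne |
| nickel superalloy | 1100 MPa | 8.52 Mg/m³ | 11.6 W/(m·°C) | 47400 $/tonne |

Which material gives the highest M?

aluminum alloy

Screen on constraints: k ≥ 5.90 W/(m·K); cost ≤ 45 $/kg. Survivors: tungsten, alloy steel, molybdenum, aluminum alloy.
Putting every candidate on a common basis:
  tungsten: σ_y = 560.0 MPa, ρ = 19220 kg/m³
  alloy steel: σ_y = 928.0 MPa, ρ = 7825 kg/m³
  molybdenum: σ_y = 462.6 MPa, ρ = 10240 kg/m³
  aluminum alloy: σ_y = 228.0 MPa, ρ = 2813 kg/m³
  aluminum alloy: M = 13.3×10⁻³
  alloy steel: M = 12.2×10⁻³
  molybdenum: M = 5.84×10⁻³
  tungsten: M = 3.53×10⁻³
Highest index: aluminum alloy.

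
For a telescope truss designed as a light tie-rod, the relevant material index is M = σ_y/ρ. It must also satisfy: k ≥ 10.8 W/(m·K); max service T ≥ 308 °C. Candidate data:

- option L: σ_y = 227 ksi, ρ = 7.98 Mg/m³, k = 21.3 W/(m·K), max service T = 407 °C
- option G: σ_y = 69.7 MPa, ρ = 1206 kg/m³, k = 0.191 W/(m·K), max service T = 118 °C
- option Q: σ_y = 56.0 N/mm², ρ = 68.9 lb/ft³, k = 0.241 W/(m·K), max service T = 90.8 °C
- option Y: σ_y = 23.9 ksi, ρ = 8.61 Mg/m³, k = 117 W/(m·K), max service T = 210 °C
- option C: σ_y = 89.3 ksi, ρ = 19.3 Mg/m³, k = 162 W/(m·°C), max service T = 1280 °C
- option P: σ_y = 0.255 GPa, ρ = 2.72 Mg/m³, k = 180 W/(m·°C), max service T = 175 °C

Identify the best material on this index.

option L

Screen on constraints: k ≥ 10.8 W/(m·K); max service T ≥ 308 °C. Survivors: option L, option C.
Convert each candidate to consistent units, then evaluate M:
  option L: σ_y = 1565 MPa, ρ = 7980 kg/m³
  option C: σ_y = 615.7 MPa, ρ = 19300 kg/m³
  option L: M = 196 kN·m/kg
  option C: M = 31.9 kN·m/kg
Option L has the largest M.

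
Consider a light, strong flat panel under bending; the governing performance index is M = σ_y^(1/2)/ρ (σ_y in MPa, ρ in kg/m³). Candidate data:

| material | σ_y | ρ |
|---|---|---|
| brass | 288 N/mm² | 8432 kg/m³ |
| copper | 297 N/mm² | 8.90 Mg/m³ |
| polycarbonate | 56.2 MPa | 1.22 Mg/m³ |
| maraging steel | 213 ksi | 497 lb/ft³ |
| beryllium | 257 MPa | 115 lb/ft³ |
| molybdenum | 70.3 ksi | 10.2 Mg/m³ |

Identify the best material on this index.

beryllium

Putting every candidate on a common basis:
  brass: σ_y = 288.0 MPa, ρ = 8432 kg/m³
  copper: σ_y = 297.0 MPa, ρ = 8900 kg/m³
  polycarbonate: σ_y = 56.20 MPa, ρ = 1220 kg/m³
  maraging steel: σ_y = 1469 MPa, ρ = 7961 kg/m³
  beryllium: σ_y = 257.0 MPa, ρ = 1842 kg/m³
  molybdenum: σ_y = 484.7 MPa, ρ = 10200 kg/m³
  beryllium: M = 8.70×10⁻³
  polycarbonate: M = 6.14×10⁻³
  maraging steel: M = 4.81×10⁻³
  molybdenum: M = 2.16×10⁻³
  brass: M = 2.01×10⁻³
  copper: M = 1.94×10⁻³
Highest index: beryllium.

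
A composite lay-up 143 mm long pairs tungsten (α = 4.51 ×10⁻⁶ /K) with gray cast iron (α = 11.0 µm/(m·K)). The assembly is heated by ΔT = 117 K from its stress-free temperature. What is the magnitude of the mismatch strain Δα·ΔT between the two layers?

7.59×10⁻⁴

Δα = |4.51 − 11.0|×10⁻⁶/K = 6.49×10⁻⁶/K.
Mismatch strain = Δα·ΔT = 6.49×10⁻⁶ × 117.0 = 7.59×10⁻⁴.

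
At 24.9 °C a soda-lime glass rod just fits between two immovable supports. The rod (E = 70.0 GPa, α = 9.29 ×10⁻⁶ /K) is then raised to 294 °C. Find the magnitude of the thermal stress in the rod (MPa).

175 MPa

ΔT = 269.1 K. Constrained thermal stress σ = E·α·ΔT = 70.00×10³ MPa × 9.29×10⁻⁶ × 269.1 = 175 MPa (compressive).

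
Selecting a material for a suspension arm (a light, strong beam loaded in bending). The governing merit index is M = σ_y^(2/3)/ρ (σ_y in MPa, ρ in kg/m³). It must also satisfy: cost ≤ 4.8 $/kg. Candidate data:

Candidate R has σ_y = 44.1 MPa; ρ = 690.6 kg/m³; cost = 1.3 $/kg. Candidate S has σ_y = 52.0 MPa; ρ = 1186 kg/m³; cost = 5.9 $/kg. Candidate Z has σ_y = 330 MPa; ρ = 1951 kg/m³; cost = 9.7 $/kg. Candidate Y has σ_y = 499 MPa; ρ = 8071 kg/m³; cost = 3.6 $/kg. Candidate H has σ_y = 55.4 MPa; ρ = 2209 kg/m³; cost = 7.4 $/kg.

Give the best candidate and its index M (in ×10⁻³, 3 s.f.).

candidate R, M = 18.1×10⁻³

Screen on constraints: cost ≤ 4.8 $/kg. Survivors: candidate R, candidate Y.
Computing M directly (units already consistent):
  candidate R: M = 18.1×10⁻³
  candidate Y: M = 7.79×10⁻³
Candidate R ranks first.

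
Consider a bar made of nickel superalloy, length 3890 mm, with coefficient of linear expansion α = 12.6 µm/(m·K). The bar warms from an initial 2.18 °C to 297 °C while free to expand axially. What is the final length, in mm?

3904.5 mm

ΔT = 297 − 2.18 = 294.8 K.
ΔL = α·L₀·ΔT = 12.6×10⁻⁶ × 3890 mm × 294.8 K = 14.5 mm.
L = L₀ + ΔL = 3890 + 14.5 = 3904.5 mm.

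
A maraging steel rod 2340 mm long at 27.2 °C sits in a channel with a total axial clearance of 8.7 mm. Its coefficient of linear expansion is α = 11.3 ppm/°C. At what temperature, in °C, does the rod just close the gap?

α·L₀·ΔT = 8.7 mm ⇒ ΔT = 8.7 / (11.3×10⁻⁶ × 2340.0) = 329.0 K.
T = 27.2 + 329.0 = 356.2 °C.

356 °C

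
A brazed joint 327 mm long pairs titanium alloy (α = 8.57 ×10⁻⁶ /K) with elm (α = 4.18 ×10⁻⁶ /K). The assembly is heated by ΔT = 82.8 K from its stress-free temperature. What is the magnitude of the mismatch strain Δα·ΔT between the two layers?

3.63×10⁻⁴

Δα = |8.57 − 4.18|×10⁻⁶/K = 4.39×10⁻⁶/K.
Mismatch strain = Δα·ΔT = 4.39×10⁻⁶ × 82.8 = 3.63×10⁻⁴.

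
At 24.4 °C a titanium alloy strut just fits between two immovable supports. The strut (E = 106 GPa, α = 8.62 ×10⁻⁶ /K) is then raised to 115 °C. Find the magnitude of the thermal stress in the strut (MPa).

82.8 MPa

ΔT = 90.60 K. Constrained thermal stress σ = E·α·ΔT = 106.0×10³ MPa × 8.62×10⁻⁶ × 90.60 = 82.8 MPa (compressive).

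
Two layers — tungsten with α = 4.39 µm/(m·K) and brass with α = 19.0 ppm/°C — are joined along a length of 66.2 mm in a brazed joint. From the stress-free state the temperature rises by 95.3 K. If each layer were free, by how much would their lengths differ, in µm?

92.2 µm

Δα = |4.39 − 19.0|×10⁻⁶/K = 14.6×10⁻⁶/K.
ΔL_mismatch = Δα·L·ΔT = 14.6×10⁻⁶ × 66.2 mm × 95.3 K = 92.2 µm.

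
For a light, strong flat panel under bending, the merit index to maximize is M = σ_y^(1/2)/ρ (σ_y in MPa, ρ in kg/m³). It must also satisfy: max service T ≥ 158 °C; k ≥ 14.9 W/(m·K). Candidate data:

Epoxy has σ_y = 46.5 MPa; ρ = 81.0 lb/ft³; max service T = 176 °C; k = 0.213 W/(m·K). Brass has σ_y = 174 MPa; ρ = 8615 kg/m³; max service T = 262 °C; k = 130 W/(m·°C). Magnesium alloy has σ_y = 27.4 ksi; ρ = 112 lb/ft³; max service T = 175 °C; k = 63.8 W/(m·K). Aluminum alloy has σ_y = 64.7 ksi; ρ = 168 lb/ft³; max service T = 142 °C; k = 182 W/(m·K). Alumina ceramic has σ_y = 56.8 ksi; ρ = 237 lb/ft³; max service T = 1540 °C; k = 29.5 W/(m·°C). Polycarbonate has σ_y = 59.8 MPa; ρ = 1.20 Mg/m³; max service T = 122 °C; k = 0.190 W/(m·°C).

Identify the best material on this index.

Screen on constraints: max service T ≥ 158 °C; k ≥ 14.9 W/(m·K). Survivors: brass, magnesium alloy, alumina ceramic.
Convert each candidate to consistent units, then evaluate M:
  brass: σ_y = 174.0 MPa, ρ = 8615 kg/m³
  magnesium alloy: σ_y = 188.9 MPa, ρ = 1794 kg/m³
  alumina ceramic: σ_y = 391.6 MPa, ρ = 3796 kg/m³
  magnesium alloy: M = 7.66×10⁻³
  alumina ceramic: M = 5.21×10⁻³
  brass: M = 1.53×10⁻³
Highest index: magnesium alloy.

magnesium alloy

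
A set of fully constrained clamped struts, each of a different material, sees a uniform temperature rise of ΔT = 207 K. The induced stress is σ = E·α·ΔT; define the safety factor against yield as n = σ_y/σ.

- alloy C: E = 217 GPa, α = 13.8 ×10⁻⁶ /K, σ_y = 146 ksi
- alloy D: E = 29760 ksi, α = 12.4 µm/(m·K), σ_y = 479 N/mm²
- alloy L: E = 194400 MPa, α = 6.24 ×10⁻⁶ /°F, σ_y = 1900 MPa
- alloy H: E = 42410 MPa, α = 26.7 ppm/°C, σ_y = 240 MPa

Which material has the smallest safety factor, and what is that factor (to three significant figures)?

alloy D, n = 0.909

Converting E to GPa, α to ×10⁻⁶/K, σ_y to MPa, then σ and n for each:
  alloy C: E = 217.0, α = 13.8, σ_y = 1007 → σ = 620 MPa, n = 1.62
  alloy D: E = 205.2, α = 12.4, σ_y = 479.0 → σ = 527 MPa, n = 0.909
  alloy L: E = 194.4, α = 11.2, σ_y = 1900 → σ = 452 MPa, n = 4.20
  alloy H: E = 42.41, α = 26.7, σ_y = 240.0 → σ = 234 MPa, n = 1.02
Alloy D has the lowest safety factor, n = 0.909.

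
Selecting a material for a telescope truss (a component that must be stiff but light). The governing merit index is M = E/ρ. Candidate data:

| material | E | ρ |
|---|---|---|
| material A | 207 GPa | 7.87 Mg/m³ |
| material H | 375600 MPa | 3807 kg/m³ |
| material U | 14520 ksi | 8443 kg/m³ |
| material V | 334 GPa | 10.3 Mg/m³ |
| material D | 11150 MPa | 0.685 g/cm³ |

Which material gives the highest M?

material H

Putting every candidate on a common basis:
  material A: E = 207.0 GPa, ρ = 7870 kg/m³
  material H: E = 375.6 GPa, ρ = 3807 kg/m³
  material U: E = 100.1 GPa, ρ = 8443 kg/m³
  material V: E = 334.0 GPa, ρ = 10300 kg/m³
  material D: E = 11.15 GPa, ρ = 685.0 kg/m³
  material H: M = 98.7 MN·m/kg
  material V: M = 32.4 MN·m/kg
  material A: M = 26.3 MN·m/kg
  material D: M = 16.3 MN·m/kg
  material U: M = 11.9 MN·m/kg
The maximum is for material H.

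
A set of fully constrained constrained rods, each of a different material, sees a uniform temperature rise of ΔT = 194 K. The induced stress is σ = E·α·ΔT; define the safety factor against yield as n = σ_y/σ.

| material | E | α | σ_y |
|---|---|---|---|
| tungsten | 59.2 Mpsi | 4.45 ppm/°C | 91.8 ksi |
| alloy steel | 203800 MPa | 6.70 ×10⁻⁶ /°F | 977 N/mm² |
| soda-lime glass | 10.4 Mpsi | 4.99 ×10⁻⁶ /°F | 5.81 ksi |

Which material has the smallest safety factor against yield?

soda-lime glass

In consistent units (E in GPa, α in ×10⁻⁶/K, σ_y in MPa):
  tungsten: E = 408.2, α = 4.45, σ_y = 632.9 → σ = 352 MPa, n = 1.80
  alloy steel: E = 203.8, α = 12.1, σ_y = 977.0 → σ = 477 MPa, n = 2.05
  soda-lime glass: E = 71.71, α = 8.98, σ_y = 40.06 → σ = 125 MPa, n = 0.321
Smallest n: soda-lime glass with n = 0.321.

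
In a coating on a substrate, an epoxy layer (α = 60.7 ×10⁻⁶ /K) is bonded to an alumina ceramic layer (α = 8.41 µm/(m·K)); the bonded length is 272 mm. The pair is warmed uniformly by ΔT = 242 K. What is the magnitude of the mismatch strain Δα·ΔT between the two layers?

Δα = |60.7 − 8.41|×10⁻⁶/K = 52.3×10⁻⁶/K.
Mismatch strain = Δα·ΔT = 52.3×10⁻⁶ × 242.0 = 0.0127.

0.0127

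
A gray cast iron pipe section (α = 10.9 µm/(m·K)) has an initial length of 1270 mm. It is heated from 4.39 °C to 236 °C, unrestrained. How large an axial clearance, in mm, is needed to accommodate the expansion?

ΔT = 236 − 4.39 = 231.6 K.
ΔL = α·L₀·ΔT = 10.9×10⁻⁶ × 1270 mm × 231.6 K = 3.21 mm.

3.21 mm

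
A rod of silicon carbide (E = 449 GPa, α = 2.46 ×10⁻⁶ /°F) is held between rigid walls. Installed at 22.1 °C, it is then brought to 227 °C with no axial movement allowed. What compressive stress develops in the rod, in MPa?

α = 2.46×10⁻⁶/°F × 9/5 = 4.43×10⁻⁶/K.
ΔT = 204.9 K. Constrained thermal stress σ = E·α·ΔT = 449.0×10³ MPa × 4.43×10⁻⁶ × 204.9 = 407 MPa (compressive).

407 MPa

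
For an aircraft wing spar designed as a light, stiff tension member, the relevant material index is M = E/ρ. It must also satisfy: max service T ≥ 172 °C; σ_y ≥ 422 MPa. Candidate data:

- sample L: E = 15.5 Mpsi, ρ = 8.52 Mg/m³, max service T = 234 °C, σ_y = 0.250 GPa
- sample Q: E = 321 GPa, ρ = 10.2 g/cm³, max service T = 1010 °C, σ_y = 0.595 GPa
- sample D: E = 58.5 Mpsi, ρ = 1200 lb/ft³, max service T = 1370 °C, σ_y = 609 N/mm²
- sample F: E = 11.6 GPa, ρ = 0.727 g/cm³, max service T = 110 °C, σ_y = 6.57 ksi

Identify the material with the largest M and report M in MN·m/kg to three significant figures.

sample Q, M = 31.5 MN·m/kg

Screen on constraints: max service T ≥ 172 °C; σ_y ≥ 422 MPa. Survivors: sample Q, sample D.
Putting every candidate on a common basis:
  sample Q: E = 321.0 GPa, ρ = 10200 kg/m³
  sample D: E = 403.3 GPa, ρ = 19220 kg/m³
  sample Q: M = 31.5 MN·m/kg
  sample D: M = 21.0 MN·m/kg
Highest index: sample Q.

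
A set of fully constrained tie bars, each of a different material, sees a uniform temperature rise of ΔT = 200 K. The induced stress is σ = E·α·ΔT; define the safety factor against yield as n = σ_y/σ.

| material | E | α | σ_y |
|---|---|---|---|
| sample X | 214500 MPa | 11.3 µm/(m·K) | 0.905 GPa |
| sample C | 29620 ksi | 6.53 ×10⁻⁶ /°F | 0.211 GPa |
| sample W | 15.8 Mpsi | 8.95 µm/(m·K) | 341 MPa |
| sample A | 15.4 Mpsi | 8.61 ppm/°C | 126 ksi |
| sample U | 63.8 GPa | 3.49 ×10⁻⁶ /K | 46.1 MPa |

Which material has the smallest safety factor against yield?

sample C

Converting E to GPa, α to ×10⁻⁶/K, σ_y to MPa, then σ and n for each:
  sample X: E = 214.5, α = 11.3, σ_y = 905.0 → σ = 485 MPa, n = 1.87
  sample C: E = 204.2, α = 11.8, σ_y = 211.0 → σ = 480 MPa, n = 0.440
  sample W: E = 108.9, α = 8.95, σ_y = 341.0 → σ = 195 MPa, n = 1.75
  sample A: E = 106.2, α = 8.61, σ_y = 868.7 → σ = 183 MPa, n = 4.75
  sample U: E = 63.80, α = 3.49, σ_y = 46.10 → σ = 44.5 MPa, n = 1.04
The minimum is sample C at n = 0.440.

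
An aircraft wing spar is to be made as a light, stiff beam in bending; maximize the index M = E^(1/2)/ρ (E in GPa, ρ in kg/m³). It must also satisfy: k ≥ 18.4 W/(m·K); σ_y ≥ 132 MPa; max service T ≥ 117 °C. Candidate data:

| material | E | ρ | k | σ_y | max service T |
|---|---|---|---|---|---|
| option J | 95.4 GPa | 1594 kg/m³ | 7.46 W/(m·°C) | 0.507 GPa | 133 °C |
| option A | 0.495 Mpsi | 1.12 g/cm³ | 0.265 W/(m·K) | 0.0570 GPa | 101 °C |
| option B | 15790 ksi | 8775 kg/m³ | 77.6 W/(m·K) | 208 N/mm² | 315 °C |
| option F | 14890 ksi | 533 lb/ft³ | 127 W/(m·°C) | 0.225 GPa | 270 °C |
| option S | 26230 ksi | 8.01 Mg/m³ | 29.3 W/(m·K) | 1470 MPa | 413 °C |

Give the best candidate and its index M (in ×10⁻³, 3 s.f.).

option S, M = 1.68×10⁻³

Screen on constraints: k ≥ 18.4 W/(m·K); σ_y ≥ 132 MPa; max service T ≥ 117 °C. Survivors: option B, option F, option S.
Normalizing units and computing the index:
  option B: E = 108.9 GPa, ρ = 8775 kg/m³
  option F: E = 102.7 GPa, ρ = 8538 kg/m³
  option S: E = 180.8 GPa, ρ = 8010 kg/m³
  option S: M = 1.68×10⁻³
  option B: M = 1.19×10⁻³
  option F: M = 1.19×10⁻³
Option S ranks first.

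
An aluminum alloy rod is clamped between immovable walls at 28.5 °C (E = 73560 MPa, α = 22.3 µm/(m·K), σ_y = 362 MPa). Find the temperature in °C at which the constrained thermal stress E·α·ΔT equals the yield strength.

E = 73560 MPa = 73.56 GPa.
E·α·ΔT = 362.0 MPa ⇒ ΔT = 362.0 / (73.56×10³ × 22.3×10⁻⁶) = 220.7 K.
T = 28.5 + 220.7 = 249.2 °C.

249 °C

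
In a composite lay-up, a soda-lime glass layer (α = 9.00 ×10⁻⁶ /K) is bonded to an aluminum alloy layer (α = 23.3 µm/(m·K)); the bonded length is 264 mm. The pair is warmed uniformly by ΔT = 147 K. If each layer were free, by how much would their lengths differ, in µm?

Δα = |9.00 − 23.3|×10⁻⁶/K = 14.3×10⁻⁶/K.
ΔL_mismatch = Δα·L·ΔT = 14.3×10⁻⁶ × 264.0 mm × 147.0 K = 555 µm.

555 µm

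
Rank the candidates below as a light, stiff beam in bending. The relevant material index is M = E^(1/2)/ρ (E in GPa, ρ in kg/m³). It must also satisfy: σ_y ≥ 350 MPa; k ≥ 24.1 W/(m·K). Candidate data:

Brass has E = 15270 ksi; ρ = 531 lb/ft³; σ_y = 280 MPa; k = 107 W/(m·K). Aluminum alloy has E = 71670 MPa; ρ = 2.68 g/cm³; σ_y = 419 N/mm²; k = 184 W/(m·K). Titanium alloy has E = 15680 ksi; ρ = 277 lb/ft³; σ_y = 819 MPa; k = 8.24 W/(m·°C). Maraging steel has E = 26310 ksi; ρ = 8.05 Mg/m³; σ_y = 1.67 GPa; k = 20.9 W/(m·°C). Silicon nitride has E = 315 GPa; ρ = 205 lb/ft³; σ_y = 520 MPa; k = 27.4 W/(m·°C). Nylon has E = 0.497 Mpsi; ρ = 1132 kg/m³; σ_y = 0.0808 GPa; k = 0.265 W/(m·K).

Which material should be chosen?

silicon nitride

Screen on constraints: σ_y ≥ 350 MPa; k ≥ 24.1 W/(m·K). Survivors: aluminum alloy, silicon nitride.
Normalizing units and computing the index:
  aluminum alloy: E = 71.67 GPa, ρ = 2680 kg/m³
  silicon nitride: E = 315.0 GPa, ρ = 3284 kg/m³
  silicon nitride: M = 5.40×10⁻³
  aluminum alloy: M = 3.16×10⁻³
Highest index: silicon nitride.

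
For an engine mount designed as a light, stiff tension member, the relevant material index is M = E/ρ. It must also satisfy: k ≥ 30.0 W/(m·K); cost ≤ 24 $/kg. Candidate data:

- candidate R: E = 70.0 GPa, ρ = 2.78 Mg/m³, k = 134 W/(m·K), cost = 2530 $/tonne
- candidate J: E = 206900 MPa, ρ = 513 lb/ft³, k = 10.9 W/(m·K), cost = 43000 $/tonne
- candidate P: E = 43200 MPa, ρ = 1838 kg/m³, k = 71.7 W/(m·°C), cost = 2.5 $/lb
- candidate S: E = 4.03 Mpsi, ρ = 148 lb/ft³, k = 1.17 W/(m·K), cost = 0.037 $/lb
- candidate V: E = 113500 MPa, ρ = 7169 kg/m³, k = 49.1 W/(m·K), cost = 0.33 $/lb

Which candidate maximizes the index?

Screen on constraints: k ≥ 30.0 W/(m·K); cost ≤ 24 $/kg. Survivors: candidate R, candidate P, candidate V.
Normalizing units and computing the index:
  candidate R: E = 70.00 GPa, ρ = 2780 kg/m³
  candidate P: E = 43.20 GPa, ρ = 1838 kg/m³
  candidate V: E = 113.5 GPa, ρ = 7169 kg/m³
  candidate R: M = 25.2 MN·m/kg
  candidate P: M = 23.5 MN·m/kg
  candidate V: M = 15.8 MN·m/kg
Candidate R has the largest M.

candidate R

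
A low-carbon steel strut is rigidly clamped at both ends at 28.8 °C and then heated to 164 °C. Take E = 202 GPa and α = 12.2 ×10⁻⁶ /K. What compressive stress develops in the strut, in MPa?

333 MPa

ΔT = 135.2 K. Constrained thermal stress σ = E·α·ΔT = 202.0×10³ MPa × 12.2×10⁻⁶ × 135.2 = 333 MPa (compressive).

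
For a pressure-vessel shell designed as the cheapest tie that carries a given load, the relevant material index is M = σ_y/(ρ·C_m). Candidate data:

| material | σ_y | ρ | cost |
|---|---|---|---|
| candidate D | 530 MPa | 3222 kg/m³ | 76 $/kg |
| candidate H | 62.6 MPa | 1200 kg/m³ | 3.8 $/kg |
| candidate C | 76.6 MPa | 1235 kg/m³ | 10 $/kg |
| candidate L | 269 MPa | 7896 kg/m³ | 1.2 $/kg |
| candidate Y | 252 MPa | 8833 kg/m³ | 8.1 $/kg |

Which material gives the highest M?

candidate L

Evaluate M for each candidate:
  candidate L: M = 28.4 kN·m per $
  candidate H: M = 13.7 kN·m per $
  candidate C: M = 6.20 kN·m per $
  candidate Y: M = 3.52 kN·m per $
  candidate D: M = 2.16 kN·m per $
Highest index: candidate L.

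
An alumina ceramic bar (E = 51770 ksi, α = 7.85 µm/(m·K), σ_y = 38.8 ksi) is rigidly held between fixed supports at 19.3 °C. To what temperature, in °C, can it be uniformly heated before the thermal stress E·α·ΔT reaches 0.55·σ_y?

71.8 °C

E = 51770 ksi = 356.9 GPa.
σ_y = 38.8 ksi = 267.5 MPa.
E·α·ΔT = 147.1 MPa ⇒ ΔT = 147.1 / (356.9×10³ × 7.85×10⁻⁶) = 52.51 K.
T = 19.3 + 52.51 = 71.81 °C.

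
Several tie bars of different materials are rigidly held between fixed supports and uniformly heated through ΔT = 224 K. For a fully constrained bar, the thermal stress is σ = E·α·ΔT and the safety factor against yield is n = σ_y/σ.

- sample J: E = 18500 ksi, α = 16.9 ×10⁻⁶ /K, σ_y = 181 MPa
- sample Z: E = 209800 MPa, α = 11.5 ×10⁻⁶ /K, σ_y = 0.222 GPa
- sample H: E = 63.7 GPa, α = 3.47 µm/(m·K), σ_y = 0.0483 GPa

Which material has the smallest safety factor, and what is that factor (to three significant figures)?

Converting E to GPa, α to ×10⁻⁶/K, σ_y to MPa, then σ and n for each:
  sample J: E = 127.6, α = 16.9, σ_y = 181.0 → σ = 483 MPa, n = 0.375
  sample Z: E = 209.8, α = 11.5, σ_y = 222.0 → σ = 540 MPa, n = 0.411
  sample H: E = 63.70, α = 3.47, σ_y = 48.30 → σ = 49.5 MPa, n = 0.976
Sample J has the lowest safety factor, n = 0.375.

sample J, n = 0.375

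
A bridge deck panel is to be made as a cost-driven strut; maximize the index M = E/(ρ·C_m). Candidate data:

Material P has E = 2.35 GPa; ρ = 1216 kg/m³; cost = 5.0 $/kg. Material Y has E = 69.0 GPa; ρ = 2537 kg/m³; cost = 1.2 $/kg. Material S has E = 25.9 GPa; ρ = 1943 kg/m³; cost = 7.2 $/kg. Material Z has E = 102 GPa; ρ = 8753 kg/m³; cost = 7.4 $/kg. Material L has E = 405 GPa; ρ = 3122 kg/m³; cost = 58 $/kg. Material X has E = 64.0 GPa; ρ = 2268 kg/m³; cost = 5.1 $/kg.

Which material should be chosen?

Per-candidate index values:
  material Y: M = 22.7 MN·m per $
  material X: M = 5.53 MN·m per $
  material L: M = 2.24 MN·m per $
  material S: M = 1.85 MN·m per $
  material Z: M = 1.57 MN·m per $
  material P: M = 0.387 MN·m per $
Highest index: material Y.

material Y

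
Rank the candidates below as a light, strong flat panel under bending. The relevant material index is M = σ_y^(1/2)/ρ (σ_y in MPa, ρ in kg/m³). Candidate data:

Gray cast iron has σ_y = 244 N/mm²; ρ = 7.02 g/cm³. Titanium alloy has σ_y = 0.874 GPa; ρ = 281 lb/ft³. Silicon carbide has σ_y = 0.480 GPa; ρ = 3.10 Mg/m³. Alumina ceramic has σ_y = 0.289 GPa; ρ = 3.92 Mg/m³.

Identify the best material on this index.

silicon carbide

After converting to SI:
  gray cast iron: σ_y = 244.0 MPa, ρ = 7020 kg/m³
  titanium alloy: σ_y = 874.0 MPa, ρ = 4501 kg/m³
  silicon carbide: σ_y = 480.0 MPa, ρ = 3100 kg/m³
  alumina ceramic: σ_y = 289.0 MPa, ρ = 3920 kg/m³
  silicon carbide: M = 7.07×10⁻³
  titanium alloy: M = 6.57×10⁻³
  alumina ceramic: M = 4.34×10⁻³
  gray cast iron: M = 2.23×10⁻³
Silicon carbide ranks first.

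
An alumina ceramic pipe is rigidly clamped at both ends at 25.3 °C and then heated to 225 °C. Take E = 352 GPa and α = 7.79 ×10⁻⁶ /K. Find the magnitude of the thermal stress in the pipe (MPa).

548 MPa

ΔT = 199.7 K. Constrained thermal stress σ = E·α·ΔT = 352.0×10³ MPa × 7.79×10⁻⁶ × 199.7 = 548 MPa (compressive).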